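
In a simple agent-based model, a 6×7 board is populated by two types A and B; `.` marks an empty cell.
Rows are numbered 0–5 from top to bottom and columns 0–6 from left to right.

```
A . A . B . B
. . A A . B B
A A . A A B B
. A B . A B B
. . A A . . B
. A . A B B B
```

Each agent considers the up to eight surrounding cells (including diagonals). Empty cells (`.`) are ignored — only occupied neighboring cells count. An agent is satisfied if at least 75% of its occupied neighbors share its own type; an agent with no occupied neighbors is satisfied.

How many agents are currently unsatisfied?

9

(0,0)A 0/0 ok
(0,2)A 2/2 ok
(0,4)B 1/2 unhappy
(0,6)B 2/2 ok
(1,2)A 4/4 ok
(1,3)A 4/5 ok
(1,5)B 5/6 ok
(1,6)B 4/4 ok
(2,0)A 2/2 ok
(2,1)A 3/4 ok
(2,3)A 4/5 ok
(2,4)A 3/6 unhappy
(2,5)B 5/7 unhappy
(2,6)B 5/5 ok
(3,1)A 3/4 ok
(3,2)B 0/5 unhappy
(3,4)A 3/5 unhappy
(3,5)B 4/6 unhappy
(3,6)B 4/4 ok
(4,2)A 4/5 ok
(4,3)A 3/5 unhappy
(4,6)B 4/4 ok
(5,1)A 1/1 ok
(5,3)A 2/3 unhappy
(5,4)B 1/3 unhappy
(5,5)B 3/3 ok
(5,6)B 2/2 ok
Unsatisfied: (0,4), (2,4), (2,5), (3,2), (3,4), (3,5), (4,3), (5,3), (5,4) — 9 in total.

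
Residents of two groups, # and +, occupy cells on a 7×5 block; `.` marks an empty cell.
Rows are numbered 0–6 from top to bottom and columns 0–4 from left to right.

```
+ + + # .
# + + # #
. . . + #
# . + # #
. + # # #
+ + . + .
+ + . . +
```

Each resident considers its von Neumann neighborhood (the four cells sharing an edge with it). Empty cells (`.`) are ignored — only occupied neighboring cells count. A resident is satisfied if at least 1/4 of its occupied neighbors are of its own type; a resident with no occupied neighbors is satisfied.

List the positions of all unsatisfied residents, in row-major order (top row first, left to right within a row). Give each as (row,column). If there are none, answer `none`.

(0,0)+ 1/2 satisfied
(0,1)+ 3/3 satisfied
(0,2)+ 2/3 satisfied
(0,3)# 1/2 satisfied
(1,0)# 0/2 not
(1,1)+ 2/3 satisfied
(1,2)+ 2/3 satisfied
(1,3)# 2/4 satisfied
(1,4)# 2/2 satisfied
(2,3)+ 0/3 not
(2,4)# 2/3 satisfied
(3,0)# 0/0 satisfied
(3,2)+ 0/2 not
(3,3)# 2/4 satisfied
(3,4)# 3/3 satisfied
(4,1)+ 1/2 satisfied
(4,2)# 1/3 satisfied
(4,3)# 3/4 satisfied
(4,4)# 2/2 satisfied
(5,0)+ 2/2 satisfied
(5,1)+ 3/3 satisfied
(5,3)+ 0/1 not
(6,0)+ 2/2 satisfied
(6,1)+ 2/2 satisfied
(6,4)+ 0/0 satisfied

(1,0), (2,3), (3,2), (5,3)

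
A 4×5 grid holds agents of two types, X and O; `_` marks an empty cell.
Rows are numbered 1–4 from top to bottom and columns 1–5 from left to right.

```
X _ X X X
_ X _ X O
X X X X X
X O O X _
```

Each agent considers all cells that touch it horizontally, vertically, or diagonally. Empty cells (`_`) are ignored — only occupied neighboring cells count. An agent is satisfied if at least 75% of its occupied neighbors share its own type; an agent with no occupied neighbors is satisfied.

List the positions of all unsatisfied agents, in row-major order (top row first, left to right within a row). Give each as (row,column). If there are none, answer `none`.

(1,5), (2,5), (3,2), (3,3), (3,4), (4,1), (4,2), (4,3)

(1,1)X 1/1 ok
(1,3)X 3/3 ok
(1,4)X 3/4 ok
(1,5)X 2/3 unhappy
(2,2)X 5/5 ok
(2,4)X 6/7 ok
(2,5)O 0/5 unhappy
(3,1)X 3/4 ok
(3,2)X 4/6 unhappy
(3,3)X 5/7 unhappy
(3,4)X 4/6 unhappy
(3,5)X 3/4 ok
(4,1)X 2/3 unhappy
(4,2)O 1/5 unhappy
(4,3)O 1/5 unhappy
(4,4)X 3/4 ok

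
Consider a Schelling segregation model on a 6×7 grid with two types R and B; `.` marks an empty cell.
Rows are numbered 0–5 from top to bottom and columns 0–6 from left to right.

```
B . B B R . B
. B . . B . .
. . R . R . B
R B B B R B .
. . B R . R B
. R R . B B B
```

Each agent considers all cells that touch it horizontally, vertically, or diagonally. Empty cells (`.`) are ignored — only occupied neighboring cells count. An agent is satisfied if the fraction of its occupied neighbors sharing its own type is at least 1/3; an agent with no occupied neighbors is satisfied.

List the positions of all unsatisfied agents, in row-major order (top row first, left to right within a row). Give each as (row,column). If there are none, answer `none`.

(0,4), (2,2), (2,4), (3,0), (4,5)

Row 0: (0,0)B 1/1 ✓ · (0,2)B 2/2 ✓ · (0,3)B 2/3 ✓ · (0,4)R 0/2 ✗ · (0,6)B 0/0 ✓
Row 1: (1,1)B 2/3 ✓ · (1,4)B 1/3 ✓
Row 2: (2,2)R 0/4 ✗ · (2,4)R 1/4 ✗ · (2,6)B 1/1 ✓
Row 3: (3,0)R 0/1 ✗ · (3,1)B 2/4 ✓ · (3,2)B 3/5 ✓ · (3,3)B 2/6 ✓ · (3,4)R 3/5 ✓ · (3,5)B 2/5 ✓
Row 4: (4,2)B 3/6 ✓ · (4,3)R 2/6 ✓ · (4,5)R 1/6 ✗ · (4,6)B 3/4 ✓
Row 5: (5,1)R 1/2 ✓ · (5,2)R 2/3 ✓ · (5,4)B 1/3 ✓ · (5,5)B 3/4 ✓ · (5,6)B 2/3 ✓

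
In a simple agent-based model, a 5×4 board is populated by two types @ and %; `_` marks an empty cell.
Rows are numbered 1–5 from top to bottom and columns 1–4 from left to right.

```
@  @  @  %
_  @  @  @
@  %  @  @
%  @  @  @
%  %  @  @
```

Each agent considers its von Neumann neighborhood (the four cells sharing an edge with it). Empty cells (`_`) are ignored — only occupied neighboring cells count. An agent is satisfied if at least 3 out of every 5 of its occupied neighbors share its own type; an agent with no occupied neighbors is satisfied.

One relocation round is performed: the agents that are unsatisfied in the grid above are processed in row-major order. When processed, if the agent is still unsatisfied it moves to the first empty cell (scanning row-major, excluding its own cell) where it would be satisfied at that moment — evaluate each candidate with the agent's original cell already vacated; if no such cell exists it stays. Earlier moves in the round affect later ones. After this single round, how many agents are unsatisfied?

3

Initially unsatisfied (in order): (1,4), (3,1), (3,2), (4,1), (4,2), (5,2).
  (1,4): no empty cell satisfies it; stays.
  (3,1) → (2,1).
  (3,2): no empty cell satisfies it; stays.
  (4,1): no empty cell satisfies it; stays.
  (4,2): no empty cell satisfies it; stays.
  (5,2) → (3,1).
Resulting grid:
@ @ @ %
@ @ @ @
% % @ @
% @ @ @
% _ @ @
Unsatisfied now: (1,4), (3,2), (4,2).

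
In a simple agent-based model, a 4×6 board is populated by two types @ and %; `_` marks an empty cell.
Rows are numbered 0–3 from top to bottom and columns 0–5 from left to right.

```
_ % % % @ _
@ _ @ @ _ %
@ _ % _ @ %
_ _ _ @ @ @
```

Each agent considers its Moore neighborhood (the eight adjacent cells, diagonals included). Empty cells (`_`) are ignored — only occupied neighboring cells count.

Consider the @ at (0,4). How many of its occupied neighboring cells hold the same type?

1

Occupied neighbors of (0,4): (0,3)=%, (1,3)=@, (1,5)=%.
Same type (@): 1 of 3.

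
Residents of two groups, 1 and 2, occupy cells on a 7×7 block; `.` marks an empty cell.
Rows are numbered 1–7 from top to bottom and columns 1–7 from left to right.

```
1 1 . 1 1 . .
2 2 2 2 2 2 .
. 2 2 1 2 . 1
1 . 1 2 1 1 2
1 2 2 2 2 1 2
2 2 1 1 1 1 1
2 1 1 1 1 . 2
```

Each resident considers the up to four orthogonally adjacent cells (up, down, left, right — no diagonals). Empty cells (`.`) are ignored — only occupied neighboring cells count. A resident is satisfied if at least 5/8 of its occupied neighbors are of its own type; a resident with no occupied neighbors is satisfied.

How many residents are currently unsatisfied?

25

Row 1: (1,1)1 1/2 unhappy · (1,2)1 1/2 unhappy · (1,4)1 1/2 unhappy · (1,5)1 1/2 unhappy
Row 2: (2,1)2 1/2 unhappy · (2,2)2 3/4 ok · (2,3)2 3/3 ok · (2,4)2 2/4 unhappy · (2,5)2 3/4 ok · (2,6)2 1/1 ok
Row 3: (3,2)2 2/2 ok · (3,3)2 2/4 unhappy · (3,4)1 0/4 unhappy · (3,5)2 1/3 unhappy · (3,7)1 0/1 unhappy
Row 4: (4,1)1 1/1 ok · (4,3)1 0/3 unhappy · (4,4)2 1/4 unhappy · (4,5)1 1/4 unhappy · (4,6)1 2/3 ok · (4,7)2 1/3 unhappy
Row 5: (5,1)1 1/3 unhappy · (5,2)2 2/3 ok · (5,3)2 2/4 unhappy · (5,4)2 3/4 ok · (5,5)2 1/4 unhappy · (5,6)1 2/4 unhappy · (5,7)2 1/3 unhappy
Row 6: (6,1)2 2/3 ok · (6,2)2 2/4 unhappy · (6,3)1 2/4 unhappy · (6,4)1 3/4 ok · (6,5)1 3/4 ok · (6,6)1 3/3 ok · (6,7)1 1/3 unhappy
Row 7: (7,1)2 1/2 unhappy · (7,2)1 1/3 unhappy · (7,3)1 3/3 ok · (7,4)1 3/3 ok · (7,5)1 2/2 ok · (7,7)2 0/1 unhappy
Unsatisfied: (1,1), (1,2), (1,4), (1,5), (2,1), (2,4), (3,3), (3,4), (3,5), (3,7), (4,3), (4,4), (4,5), (4,7), (5,1), (5,3), (5,5), (5,6), (5,7), (6,2), (6,3), (6,7), (7,1), (7,2), (7,7) — 25 in total.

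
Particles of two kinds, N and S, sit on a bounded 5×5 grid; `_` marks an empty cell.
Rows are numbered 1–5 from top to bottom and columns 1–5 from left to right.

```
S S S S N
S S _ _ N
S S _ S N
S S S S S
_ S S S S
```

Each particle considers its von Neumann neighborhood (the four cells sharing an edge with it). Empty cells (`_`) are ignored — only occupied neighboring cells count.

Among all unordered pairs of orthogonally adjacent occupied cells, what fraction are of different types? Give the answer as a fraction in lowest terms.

Scan each occupied cell's neighbors to the right and below so each pair is counted once.
From row 1: 1 unlike of 7 pairs (running 1/7).
From row 2: 0 unlike of 4 pairs (running 1/11).
From row 3: 2 unlike of 6 pairs (running 3/17).
From row 4: 0 unlike of 8 pairs (running 3/25).
From row 5: 0 unlike of 3 pairs (running 3/28).
Total adjacent occupied pairs: 28; unlike-type pairs: 3.
3/28 is already in lowest terms.

3/28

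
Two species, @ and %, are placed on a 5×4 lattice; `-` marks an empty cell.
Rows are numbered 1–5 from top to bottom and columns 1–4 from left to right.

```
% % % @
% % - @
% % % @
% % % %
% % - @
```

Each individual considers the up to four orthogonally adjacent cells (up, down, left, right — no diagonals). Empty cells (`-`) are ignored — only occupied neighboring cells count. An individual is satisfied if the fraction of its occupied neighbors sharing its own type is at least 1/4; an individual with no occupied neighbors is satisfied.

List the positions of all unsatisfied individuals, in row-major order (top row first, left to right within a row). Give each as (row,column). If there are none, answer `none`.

(5,4)

(1,1)% 2/2 satisfied
(1,2)% 3/3 satisfied
(1,3)% 1/2 satisfied
(1,4)@ 1/2 satisfied
(2,1)% 3/3 satisfied
(2,2)% 3/3 satisfied
(2,4)@ 2/2 satisfied
(3,1)% 3/3 satisfied
(3,2)% 4/4 satisfied
(3,3)% 2/3 satisfied
(3,4)@ 1/3 satisfied
(4,1)% 3/3 satisfied
(4,2)% 4/4 satisfied
(4,3)% 3/3 satisfied
(4,4)% 1/3 satisfied
(5,1)% 2/2 satisfied
(5,2)% 2/2 satisfied
(5,4)@ 0/1 not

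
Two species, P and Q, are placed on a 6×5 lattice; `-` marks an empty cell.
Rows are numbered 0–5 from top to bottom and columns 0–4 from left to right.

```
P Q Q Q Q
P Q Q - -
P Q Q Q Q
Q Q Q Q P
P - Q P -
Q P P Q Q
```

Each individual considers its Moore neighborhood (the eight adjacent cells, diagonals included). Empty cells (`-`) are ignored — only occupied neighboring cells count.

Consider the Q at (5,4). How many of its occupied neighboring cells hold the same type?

Occupied neighbors of (5,4): (4,3)=P, (5,3)=Q.
Same type (Q): 1 of 2.

1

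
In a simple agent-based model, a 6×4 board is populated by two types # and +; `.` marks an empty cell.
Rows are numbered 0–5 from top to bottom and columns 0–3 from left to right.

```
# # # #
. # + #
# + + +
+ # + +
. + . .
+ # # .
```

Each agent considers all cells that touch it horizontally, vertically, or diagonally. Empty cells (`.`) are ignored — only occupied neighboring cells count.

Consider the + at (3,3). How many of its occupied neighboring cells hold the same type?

3

Occupied neighbors of (3,3): (2,2)=+, (2,3)=+, (3,2)=+.
Same type (+): 3 of 3.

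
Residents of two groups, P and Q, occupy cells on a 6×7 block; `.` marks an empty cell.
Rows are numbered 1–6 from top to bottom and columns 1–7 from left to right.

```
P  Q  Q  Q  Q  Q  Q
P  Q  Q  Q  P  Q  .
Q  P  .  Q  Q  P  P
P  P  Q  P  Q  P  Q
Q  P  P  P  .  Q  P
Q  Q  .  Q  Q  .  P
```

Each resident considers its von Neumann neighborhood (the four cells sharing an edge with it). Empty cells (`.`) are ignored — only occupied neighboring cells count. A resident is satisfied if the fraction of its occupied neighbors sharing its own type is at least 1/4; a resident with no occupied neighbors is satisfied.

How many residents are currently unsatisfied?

5

Row 1: (1,1)P 1/2 satisfied · (1,2)Q 2/3 satisfied · (1,3)Q 3/3 satisfied · (1,4)Q 3/3 satisfied · (1,5)Q 2/3 satisfied · (1,6)Q 3/3 satisfied · (1,7)Q 1/1 satisfied
Row 2: (2,1)P 1/3 satisfied · (2,2)Q 2/4 satisfied · (2,3)Q 3/3 satisfied · (2,4)Q 3/4 satisfied · (2,5)P 0/4 not · (2,6)Q 1/3 satisfied
Row 3: (3,1)Q 0/3 not · (3,2)P 1/3 satisfied · (3,4)Q 2/3 satisfied · (3,5)Q 2/4 satisfied · (3,6)P 2/4 satisfied · (3,7)P 1/2 satisfied
Row 4: (4,1)P 1/3 satisfied · (4,2)P 3/4 satisfied · (4,3)Q 0/3 not · (4,4)P 1/4 satisfied · (4,5)Q 1/3 satisfied · (4,6)P 1/4 satisfied · (4,7)Q 0/3 not
Row 5: (5,1)Q 1/3 satisfied · (5,2)P 2/4 satisfied · (5,3)P 2/3 satisfied · (5,4)P 2/3 satisfied · (5,6)Q 0/2 not · (5,7)P 1/3 satisfied
Row 6: (6,1)Q 2/2 satisfied · (6,2)Q 1/2 satisfied · (6,4)Q 1/2 satisfied · (6,5)Q 1/1 satisfied · (6,7)P 1/1 satisfied
Unsatisfied: (2,5), (3,1), (4,3), (4,7), (5,6) — 5 in total.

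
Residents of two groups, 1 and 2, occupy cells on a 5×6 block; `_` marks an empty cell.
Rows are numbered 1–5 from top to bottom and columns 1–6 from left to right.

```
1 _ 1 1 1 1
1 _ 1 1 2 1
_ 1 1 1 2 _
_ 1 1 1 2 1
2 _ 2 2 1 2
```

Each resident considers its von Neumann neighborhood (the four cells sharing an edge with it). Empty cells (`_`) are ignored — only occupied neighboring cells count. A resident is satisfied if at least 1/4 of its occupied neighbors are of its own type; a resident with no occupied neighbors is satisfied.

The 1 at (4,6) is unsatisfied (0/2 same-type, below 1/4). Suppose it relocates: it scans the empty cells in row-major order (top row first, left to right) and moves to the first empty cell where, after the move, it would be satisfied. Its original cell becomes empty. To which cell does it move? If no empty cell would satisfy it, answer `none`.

Vacating (4,6). Empty cells in order:
  (1,2): 2/2 same-type → satisfied — stop here.

(1,2)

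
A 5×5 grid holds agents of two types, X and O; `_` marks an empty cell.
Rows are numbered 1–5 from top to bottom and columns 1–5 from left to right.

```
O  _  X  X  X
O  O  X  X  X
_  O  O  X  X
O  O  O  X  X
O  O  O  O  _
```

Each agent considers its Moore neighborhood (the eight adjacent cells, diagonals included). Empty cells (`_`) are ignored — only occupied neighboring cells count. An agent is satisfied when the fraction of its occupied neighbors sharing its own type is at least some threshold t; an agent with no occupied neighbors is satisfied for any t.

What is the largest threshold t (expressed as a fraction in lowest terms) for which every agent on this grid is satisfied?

3/7

Row 1: (1,1)O 2/2 · (1,3)X 3/4 · (1,4)X 5/5 · (1,5)X 3/3
Row 2: (2,1)O 3/3 · (2,2)O 4/6 · (2,3)X 4/7 · (2,4)X 7/8 · (2,5)X 5/5
Row 3: (3,2)O 6/7 · (3,3)O 4/8 · (3,4)X 6/8 · (3,5)X 5/5
Row 4: (4,1)O 4/4 · (4,2)O 7/7 · (4,3)O 6/8 · (4,4)X 3/7 · (4,5)X 3/4
Row 5: (5,1)O 3/3 · (5,2)O 5/5 · (5,3)O 4/5 · (5,4)O 2/4
The smallest same-type fraction is 3/7 at (4,4), which reduces to 3/7. Any threshold above that leaves this agent unsatisfied.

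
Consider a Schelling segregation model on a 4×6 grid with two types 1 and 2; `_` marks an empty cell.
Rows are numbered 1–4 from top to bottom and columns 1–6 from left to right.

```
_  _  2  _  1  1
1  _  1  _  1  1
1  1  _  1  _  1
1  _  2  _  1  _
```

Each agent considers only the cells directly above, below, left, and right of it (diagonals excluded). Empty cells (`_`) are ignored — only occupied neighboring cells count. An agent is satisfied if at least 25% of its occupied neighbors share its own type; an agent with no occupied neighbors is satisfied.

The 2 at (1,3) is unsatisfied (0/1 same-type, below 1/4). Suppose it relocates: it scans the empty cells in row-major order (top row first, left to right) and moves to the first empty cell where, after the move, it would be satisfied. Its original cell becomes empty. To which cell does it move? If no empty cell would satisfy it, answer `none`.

Vacating (1,3). Empty cells in order:
  (1,1): 0/1 same-type → still unsatisfied.
  (1,2): 0/0 same-type → satisfied — stop here.

(1,2)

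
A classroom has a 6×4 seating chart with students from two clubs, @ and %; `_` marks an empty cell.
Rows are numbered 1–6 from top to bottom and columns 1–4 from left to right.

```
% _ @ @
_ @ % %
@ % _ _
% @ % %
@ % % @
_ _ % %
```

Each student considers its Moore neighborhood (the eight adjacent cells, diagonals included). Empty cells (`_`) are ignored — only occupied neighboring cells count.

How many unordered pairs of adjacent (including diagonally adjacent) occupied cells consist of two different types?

21

Scan each occupied cell's neighbors to the right and below (and the two forward diagonals) so each pair is counted once.
Row 1: %(1,1)–@(2,2)≠ @(1,3)–@(1,4)= @(1,3)–%(2,3)≠ @(1,3)–%(2,4)≠ @(1,3)–@(2,2)= @(1,4)–%(2,4)≠ @(1,4)–%(2,3)≠  → 5/7 unlike.
Row 2: @(2,2)–%(2,3)≠ @(2,2)–%(3,2)≠ @(2,2)–@(3,1)= %(2,3)–%(2,4)= %(2,3)–%(3,2)=  → 2/5 unlike.
Row 3: @(3,1)–%(3,2)≠ @(3,1)–%(4,1)≠ @(3,1)–@(4,2)= %(3,2)–@(4,2)≠ %(3,2)–%(4,3)= %(3,2)–%(4,1)=  → 3/6 unlike.
Row 4: %(4,1)–@(4,2)≠ %(4,1)–@(5,1)≠ %(4,1)–%(5,2)= @(4,2)–%(4,3)≠ @(4,2)–%(5,2)≠ @(4,2)–%(5,3)≠ @(4,2)–@(5,1)= %(4,3)–%(4,4)= %(4,3)–%(5,3)= %(4,3)–@(5,4)≠ %(4,3)–%(5,2)= %(4,4)–@(5,4)≠ %(4,4)–%(5,3)=  → 7/13 unlike.
Row 5: @(5,1)–%(5,2)≠ %(5,2)–%(5,3)= %(5,2)–%(6,3)= %(5,3)–@(5,4)≠ %(5,3)–%(6,3)= %(5,3)–%(6,4)= @(5,4)–%(6,4)≠ @(5,4)–%(6,3)≠  → 4/8 unlike.
Row 6: %(6,3)–%(6,4)=  → 0/1 unlike.
Total adjacent occupied pairs: 40; unlike-type pairs: 21.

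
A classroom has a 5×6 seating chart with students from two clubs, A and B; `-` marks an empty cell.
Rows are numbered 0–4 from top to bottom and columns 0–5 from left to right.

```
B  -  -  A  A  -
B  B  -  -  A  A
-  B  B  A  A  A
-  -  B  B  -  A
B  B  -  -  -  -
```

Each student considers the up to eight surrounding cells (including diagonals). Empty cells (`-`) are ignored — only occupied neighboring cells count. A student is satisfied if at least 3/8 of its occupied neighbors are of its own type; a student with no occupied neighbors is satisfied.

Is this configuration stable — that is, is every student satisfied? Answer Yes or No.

(0,0)B 2/2 ok
(0,3)A 2/2 ok
(0,4)A 3/3 ok
(1,0)B 3/3 ok
(1,1)B 4/4 ok
(1,4)A 6/6 ok
(1,5)A 4/4 ok
(2,1)B 4/4 ok
(2,2)B 4/5 ok
(2,3)A 2/5 ok
(2,4)A 5/6 ok
(2,5)A 4/4 ok
(3,2)B 4/5 ok
(3,3)B 2/4 ok
(3,5)A 2/2 ok
(4,0)B 1/1 ok
(4,1)B 2/2 ok
All meet the threshold, so the configuration is stable.

Yes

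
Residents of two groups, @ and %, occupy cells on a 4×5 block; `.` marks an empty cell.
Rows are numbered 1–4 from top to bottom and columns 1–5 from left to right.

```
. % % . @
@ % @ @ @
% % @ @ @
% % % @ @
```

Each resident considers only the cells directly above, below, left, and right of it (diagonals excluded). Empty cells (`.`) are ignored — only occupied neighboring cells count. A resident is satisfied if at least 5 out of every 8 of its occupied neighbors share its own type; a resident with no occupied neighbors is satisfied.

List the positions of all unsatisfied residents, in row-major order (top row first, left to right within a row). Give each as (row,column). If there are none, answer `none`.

(1,2)% 2/2 ok
(1,3)% 1/2 unhappy
(1,5)@ 1/1 ok
(2,1)@ 0/2 unhappy
(2,2)% 2/4 unhappy
(2,3)@ 2/4 unhappy
(2,4)@ 3/3 ok
(2,5)@ 3/3 ok
(3,1)% 2/3 ok
(3,2)% 3/4 ok
(3,3)@ 2/4 unhappy
(3,4)@ 4/4 ok
(3,5)@ 3/3 ok
(4,1)% 2/2 ok
(4,2)% 3/3 ok
(4,3)% 1/3 unhappy
(4,4)@ 2/3 ok
(4,5)@ 2/2 ok

(1,3), (2,1), (2,2), (2,3), (3,3), (4,3)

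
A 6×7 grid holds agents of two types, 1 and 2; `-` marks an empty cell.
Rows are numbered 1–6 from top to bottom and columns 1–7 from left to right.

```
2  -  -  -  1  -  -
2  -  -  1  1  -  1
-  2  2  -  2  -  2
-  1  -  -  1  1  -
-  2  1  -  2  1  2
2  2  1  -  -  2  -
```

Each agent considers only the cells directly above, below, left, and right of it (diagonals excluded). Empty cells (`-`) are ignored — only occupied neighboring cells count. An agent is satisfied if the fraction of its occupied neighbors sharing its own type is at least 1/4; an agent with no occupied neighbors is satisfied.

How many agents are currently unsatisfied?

Row 1: (1,1)2 1/1 ok · (1,5)1 1/1 ok
Row 2: (2,1)2 1/1 ok · (2,4)1 1/1 ok · (2,5)1 2/3 ok · (2,7)1 0/1 unhappy
Row 3: (3,2)2 1/2 ok · (3,3)2 1/1 ok · (3,5)2 0/2 unhappy · (3,7)2 0/1 unhappy
Row 4: (4,2)1 0/2 unhappy · (4,5)1 1/3 ok · (4,6)1 2/2 ok
Row 5: (5,2)2 1/3 ok · (5,3)1 1/2 ok · (5,5)2 0/2 unhappy · (5,6)1 1/4 ok · (5,7)2 0/1 unhappy
Row 6: (6,1)2 1/1 ok · (6,2)2 2/3 ok · (6,3)1 1/2 ok · (6,6)2 0/1 unhappy
Unsatisfied: (2,7), (3,5), (3,7), (4,2), (5,5), (5,7), (6,6) — 7 in total.

7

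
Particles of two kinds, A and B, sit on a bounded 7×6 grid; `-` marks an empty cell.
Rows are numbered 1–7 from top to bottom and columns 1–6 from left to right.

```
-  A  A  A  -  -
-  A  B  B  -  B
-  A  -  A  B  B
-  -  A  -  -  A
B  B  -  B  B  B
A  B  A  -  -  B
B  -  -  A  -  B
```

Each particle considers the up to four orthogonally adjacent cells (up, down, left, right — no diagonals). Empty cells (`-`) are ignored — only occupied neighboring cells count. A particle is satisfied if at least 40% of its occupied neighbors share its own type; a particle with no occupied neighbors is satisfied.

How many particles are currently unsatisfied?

(1,2)A 2/2 ok
(1,3)A 2/3 ok
(1,4)A 1/2 ok
(2,2)A 2/3 ok
(2,3)B 1/3 unhappy
(2,4)B 1/3 unhappy
(2,6)B 1/1 ok
(3,2)A 1/1 ok
(3,4)A 0/2 unhappy
(3,5)B 1/2 ok
(3,6)B 2/3 ok
(4,3)A 0/0 ok
(4,6)A 0/2 unhappy
(5,1)B 1/2 ok
(5,2)B 2/2 ok
(5,4)B 1/1 ok
(5,5)B 2/2 ok
(5,6)B 2/3 ok
(6,1)A 0/3 unhappy
(6,2)B 1/3 unhappy
(6,3)A 0/1 unhappy
(6,6)B 2/2 ok
(7,1)B 0/1 unhappy
(7,4)A 0/0 ok
(7,6)B 1/1 ok
Unsatisfied: (2,3), (2,4), (3,4), (4,6), (6,1), (6,2), (6,3), (7,1) — 8 in total.

8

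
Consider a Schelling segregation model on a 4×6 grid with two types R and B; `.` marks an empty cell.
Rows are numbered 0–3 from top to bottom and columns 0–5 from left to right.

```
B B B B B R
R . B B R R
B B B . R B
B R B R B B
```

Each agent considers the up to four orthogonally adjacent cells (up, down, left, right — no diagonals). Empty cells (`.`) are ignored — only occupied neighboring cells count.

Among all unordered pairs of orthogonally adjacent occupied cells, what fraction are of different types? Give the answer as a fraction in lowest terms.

13/30

Scan each occupied cell's neighbors to the right and below so each pair is counted once.
From row 0: 3 unlike of 10 pairs (running 3/10).
From row 1: 3 unlike of 7 pairs (running 6/17).
From row 2: 3 unlike of 8 pairs (running 9/25).
From row 3: 4 unlike of 5 pairs (running 13/30).
Total adjacent occupied pairs: 30; unlike-type pairs: 13.
13/30 is already in lowest terms.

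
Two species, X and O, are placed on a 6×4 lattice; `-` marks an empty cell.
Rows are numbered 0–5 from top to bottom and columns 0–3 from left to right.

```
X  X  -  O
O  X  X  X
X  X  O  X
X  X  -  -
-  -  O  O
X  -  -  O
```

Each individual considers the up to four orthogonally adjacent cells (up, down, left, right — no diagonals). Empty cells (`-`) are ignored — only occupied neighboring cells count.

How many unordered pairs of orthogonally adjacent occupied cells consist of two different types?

7

Scan each occupied cell's neighbors to the right and below so each pair is counted once.
From row 0: 2 unlike of 4 pairs (running 2/4).
From row 1: 3 unlike of 7 pairs (running 5/11).
From row 2: 2 unlike of 5 pairs (running 7/16).
From row 3: 0 unlike of 1 pairs (running 7/17).
From row 4: 0 unlike of 2 pairs (running 7/19).
Total adjacent occupied pairs: 19; unlike-type pairs: 7.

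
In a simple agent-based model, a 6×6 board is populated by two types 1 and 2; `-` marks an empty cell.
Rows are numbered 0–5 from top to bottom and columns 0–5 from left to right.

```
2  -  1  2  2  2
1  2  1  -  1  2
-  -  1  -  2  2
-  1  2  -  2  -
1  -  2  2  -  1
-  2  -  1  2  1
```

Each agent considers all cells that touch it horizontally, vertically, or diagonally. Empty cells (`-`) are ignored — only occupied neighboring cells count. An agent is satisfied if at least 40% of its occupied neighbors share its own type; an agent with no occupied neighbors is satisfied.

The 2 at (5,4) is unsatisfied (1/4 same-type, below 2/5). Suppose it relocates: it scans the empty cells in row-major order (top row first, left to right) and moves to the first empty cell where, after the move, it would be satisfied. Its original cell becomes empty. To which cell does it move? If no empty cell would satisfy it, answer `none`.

(0,1)

Vacating (5,4). Empty cells in order:
  (0,1): 2/5 same-type → satisfied — stop here.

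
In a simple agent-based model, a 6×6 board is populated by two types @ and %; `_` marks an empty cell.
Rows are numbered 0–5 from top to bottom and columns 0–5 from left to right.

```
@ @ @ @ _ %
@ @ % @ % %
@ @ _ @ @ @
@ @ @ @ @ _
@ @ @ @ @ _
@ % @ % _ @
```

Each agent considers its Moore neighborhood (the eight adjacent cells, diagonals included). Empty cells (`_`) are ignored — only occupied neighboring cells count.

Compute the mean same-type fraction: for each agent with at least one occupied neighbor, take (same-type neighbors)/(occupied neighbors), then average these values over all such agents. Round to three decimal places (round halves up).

(0,0)@ 3/3
(0,1)@ 4/5
(0,2)@ 4/5
(0,3)@ 2/4
(0,5)% 2/2
(1,0)@ 5/5
(1,1)@ 6/7
(1,2)% 0/7
(1,3)@ 4/6
(1,4)% 2/7
(1,5)% 2/4
(2,0)@ 5/5
(2,1)@ 6/7
(2,3)@ 5/7
(2,4)@ 5/7
(2,5)@ 2/4
(3,0)@ 5/5
(3,1)@ 7/7
(3,2)@ 7/7
(3,3)@ 7/7
(3,4)@ 6/6
(4,0)@ 4/5
(4,1)@ 7/8
(4,2)@ 6/8
(4,3)@ 6/7
(4,4)@ 4/5
(5,0)@ 2/3
(5,1)% 0/5
(5,2)@ 3/5
(5,3)% 0/4
(5,5)@ 1/1
Sum over 31 agents: 3/3 + 4/5 + 4/5 + 2/4 + 2/2 + 5/5 + 6/7 + 0/7 + 4/6 + 2/7 + 2/4 + 5/5 + 6/7 + 5/7 + 5/7 + 2/4 + 5/5 + 7/7 + 7/7 + 7/7 + 6/6 + 4/5 + 7/8 + 6/8 + 6/7 + 4/5 + 2/3 + 0/5 + 3/5 + 0/4 + 1/1 = 18937/840; mean = 18937/840 ÷ 31 = 18937/26040 = 0.727227… → 0.727.

0.727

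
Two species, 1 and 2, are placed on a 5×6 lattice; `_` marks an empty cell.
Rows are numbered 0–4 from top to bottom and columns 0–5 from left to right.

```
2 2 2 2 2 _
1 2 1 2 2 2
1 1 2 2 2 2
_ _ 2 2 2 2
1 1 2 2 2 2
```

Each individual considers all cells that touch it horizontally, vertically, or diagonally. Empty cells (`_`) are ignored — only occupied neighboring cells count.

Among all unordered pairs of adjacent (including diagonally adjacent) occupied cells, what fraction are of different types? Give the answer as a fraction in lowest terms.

Scan each occupied cell's neighbors to the right and below (and the two forward diagonals) so each pair is counted once.
Row 0: 2(0,0)–2(0,1)= 2(0,0)–1(1,0)≠ 2(0,0)–2(1,1)= 2(0,1)–2(0,2)= 2(0,1)–2(1,1)= 2(0,1)–1(1,2)≠ 2(0,1)–1(1,0)≠ 2(0,2)–2(0,3)= 2(0,2)–1(1,2)≠ 2(0,2)–2(1,3)= 2(0,2)–2(1,1)= 2(0,3)–2(0,4)= 2(0,3)–2(1,3)= 2(0,3)–2(1,4)= 2(0,3)–1(1,2)≠ 2(0,4)–2(1,4)= 2(0,4)–2(1,5)= 2(0,4)–2(1,3)=  → 5/18 unlike.
Row 1: 1(1,0)–2(1,1)≠ 1(1,0)–1(2,0)= 1(1,0)–1(2,1)= 2(1,1)–1(1,2)≠ 2(1,1)–1(2,1)≠ 2(1,1)–2(2,2)= 2(1,1)–1(2,0)≠ 1(1,2)–2(1,3)≠ 1(1,2)–2(2,2)≠ 1(1,2)–2(2,3)≠ 1(1,2)–1(2,1)= 2(1,3)–2(1,4)= 2(1,3)–2(2,3)= 2(1,3)–2(2,4)= 2(1,3)–2(2,2)= 2(1,4)–2(1,5)= 2(1,4)–2(2,4)= 2(1,4)–2(2,5)= 2(1,4)–2(2,3)= 2(1,5)–2(2,5)= 2(1,5)–2(2,4)=  → 7/21 unlike.
Row 2: 1(2,0)–1(2,1)= 1(2,1)–2(2,2)≠ 1(2,1)–2(3,2)≠ 2(2,2)–2(2,3)= 2(2,2)–2(3,2)= 2(2,2)–2(3,3)= 2(2,3)–2(2,4)= 2(2,3)–2(3,3)= 2(2,3)–2(3,4)= 2(2,3)–2(3,2)= 2(2,4)–2(2,5)= 2(2,4)–2(3,4)= 2(2,4)–2(3,5)= 2(2,4)–2(3,3)= 2(2,5)–2(3,5)= 2(2,5)–2(3,4)=  → 2/16 unlike.
Row 3: 2(3,2)–2(3,3)= 2(3,2)–2(4,2)= 2(3,2)–2(4,3)= 2(3,2)–1(4,1)≠ 2(3,3)–2(3,4)= 2(3,3)–2(4,3)= 2(3,3)–2(4,4)= 2(3,3)–2(4,2)= 2(3,4)–2(3,5)= 2(3,4)–2(4,4)= 2(3,4)–2(4,5)= 2(3,4)–2(4,3)= 2(3,5)–2(4,5)= 2(3,5)–2(4,4)=  → 1/14 unlike.
Row 4: 1(4,0)–1(4,1)= 1(4,1)–2(4,2)≠ 2(4,2)–2(4,3)= 2(4,3)–2(4,4)= 2(4,4)–2(4,5)=  → 1/5 unlike.
Total adjacent occupied pairs: 74; unlike-type pairs: 16.
16/74 reduces to 8/37.

8/37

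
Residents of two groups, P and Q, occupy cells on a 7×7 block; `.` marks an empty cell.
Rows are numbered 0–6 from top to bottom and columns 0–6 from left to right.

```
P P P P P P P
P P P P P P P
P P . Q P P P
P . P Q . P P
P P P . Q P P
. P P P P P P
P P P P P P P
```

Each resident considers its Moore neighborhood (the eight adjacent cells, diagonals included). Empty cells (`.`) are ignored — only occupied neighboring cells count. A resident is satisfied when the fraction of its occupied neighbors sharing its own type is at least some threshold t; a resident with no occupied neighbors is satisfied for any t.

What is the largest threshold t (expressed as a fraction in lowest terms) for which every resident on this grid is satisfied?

(0,0)P 3/3
(0,1)P 5/5
(0,2)P 5/5
(0,3)P 5/5
(0,4)P 5/5
(0,5)P 5/5
(0,6)P 3/3
(1,0)P 5/5
(1,1)P 7/7
(1,2)P 6/7
(1,3)P 6/7
(1,4)P 7/8
(1,5)P 8/8
(1,6)P 5/5
(2,0)P 4/4
(2,1)P 6/6
(2,3)Q 1/6
(2,4)P 5/7
(2,5)P 7/7
(2,6)P 5/5
(3,0)P 4/4
(3,2)P 3/5
(3,3)Q 2/5
(3,5)P 6/7
(3,6)P 5/5
(4,0)P 3/3
(4,1)P 6/6
(4,2)P 5/6
(4,4)Q 1/6
(4,5)P 6/7
(4,6)P 5/5
(5,1)P 7/7
(5,2)P 7/7
(5,3)P 6/7
(5,4)P 6/7
(5,5)P 7/8
(5,6)P 5/5
(6,0)P 2/2
(6,1)P 4/4
(6,2)P 5/5
(6,3)P 5/5
(6,4)P 5/5
(6,5)P 5/5
(6,6)P 3/3
The smallest same-type fraction is 1/6 at (2,3), which reduces to 1/6. Any threshold above that leaves this resident unsatisfied.

1/6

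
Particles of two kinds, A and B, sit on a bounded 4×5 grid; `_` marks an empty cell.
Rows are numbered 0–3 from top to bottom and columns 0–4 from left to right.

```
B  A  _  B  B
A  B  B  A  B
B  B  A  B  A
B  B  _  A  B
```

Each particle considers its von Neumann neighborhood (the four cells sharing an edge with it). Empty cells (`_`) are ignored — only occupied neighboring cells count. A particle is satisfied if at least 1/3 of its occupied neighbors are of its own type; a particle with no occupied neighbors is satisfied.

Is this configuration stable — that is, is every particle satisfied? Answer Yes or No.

Row 0: (0,0)B 0/2 not · (0,1)A 0/2 not · (0,3)B 1/2 satisfied · (0,4)B 2/2 satisfied
Row 1: (1,0)A 0/3 not · (1,1)B 2/4 satisfied · (1,2)B 1/3 satisfied · (1,3)A 0/4 not · (1,4)B 1/3 satisfied
Row 2: (2,0)B 2/3 satisfied · (2,1)B 3/4 satisfied · (2,2)A 0/3 not · (2,3)B 0/4 not · (2,4)A 0/3 not
Row 3: (3,0)B 2/2 satisfied · (3,1)B 2/2 satisfied · (3,3)A 0/2 not · (3,4)B 0/2 not
For instance (0,0) has only 0/2 same-type neighbors, below 1/3.

No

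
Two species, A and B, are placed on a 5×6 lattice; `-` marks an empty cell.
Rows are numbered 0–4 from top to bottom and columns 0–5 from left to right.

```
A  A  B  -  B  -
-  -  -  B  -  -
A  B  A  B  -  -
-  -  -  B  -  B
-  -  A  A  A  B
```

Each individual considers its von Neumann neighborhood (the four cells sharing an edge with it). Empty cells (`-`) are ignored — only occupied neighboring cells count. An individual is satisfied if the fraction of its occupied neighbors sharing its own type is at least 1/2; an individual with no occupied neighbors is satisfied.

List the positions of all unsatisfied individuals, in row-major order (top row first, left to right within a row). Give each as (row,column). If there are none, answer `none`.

(0,2), (2,0), (2,1), (2,2)

Row 0: (0,0)A 1/1 satisfied · (0,1)A 1/2 satisfied · (0,2)B 0/1 not · (0,4)B 0/0 satisfied
Row 1: (1,3)B 1/1 satisfied
Row 2: (2,0)A 0/1 not · (2,1)B 0/2 not · (2,2)A 0/2 not · (2,3)B 2/3 satisfied
Row 3: (3,3)B 1/2 satisfied · (3,5)B 1/1 satisfied
Row 4: (4,2)A 1/1 satisfied · (4,3)A 2/3 satisfied · (4,4)A 1/2 satisfied · (4,5)B 1/2 satisfied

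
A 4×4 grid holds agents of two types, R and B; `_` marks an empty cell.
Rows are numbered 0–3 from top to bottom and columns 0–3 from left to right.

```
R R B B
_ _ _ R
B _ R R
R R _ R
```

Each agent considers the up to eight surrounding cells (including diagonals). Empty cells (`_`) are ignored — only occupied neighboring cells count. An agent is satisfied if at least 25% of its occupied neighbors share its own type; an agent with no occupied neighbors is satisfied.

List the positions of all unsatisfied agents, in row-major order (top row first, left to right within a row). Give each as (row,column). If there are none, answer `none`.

(0,0)R 1/1 satisfied
(0,1)R 1/2 satisfied
(0,2)B 1/3 satisfied
(0,3)B 1/2 satisfied
(1,3)R 2/4 satisfied
(2,0)B 0/2 not
(2,2)R 4/4 satisfied
(2,3)R 3/3 satisfied
(3,0)R 1/2 satisfied
(3,1)R 2/3 satisfied
(3,3)R 2/2 satisfied

(2,0)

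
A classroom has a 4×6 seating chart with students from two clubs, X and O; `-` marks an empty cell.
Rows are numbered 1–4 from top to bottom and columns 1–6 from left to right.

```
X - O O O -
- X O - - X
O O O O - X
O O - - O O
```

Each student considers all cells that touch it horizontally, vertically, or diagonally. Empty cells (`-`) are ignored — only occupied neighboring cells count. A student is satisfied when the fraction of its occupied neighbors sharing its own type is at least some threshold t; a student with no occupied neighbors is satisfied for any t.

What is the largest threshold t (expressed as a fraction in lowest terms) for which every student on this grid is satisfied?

1/6

(1,1)X 1/1
(1,3)O 2/3
(1,4)O 3/3
(1,5)O 1/2
(2,2)X 1/6
(2,3)O 5/6
(2,6)X 1/2
(3,1)O 3/4
(3,2)O 5/6
(3,3)O 4/5
(3,4)O 3/3
(3,6)X 1/3
(4,1)O 3/3
(4,2)O 4/4
(4,5)O 2/3
(4,6)O 1/2
The smallest same-type fraction is 1/6 at (2,2), which reduces to 1/6. Any threshold above that leaves this student unsatisfied.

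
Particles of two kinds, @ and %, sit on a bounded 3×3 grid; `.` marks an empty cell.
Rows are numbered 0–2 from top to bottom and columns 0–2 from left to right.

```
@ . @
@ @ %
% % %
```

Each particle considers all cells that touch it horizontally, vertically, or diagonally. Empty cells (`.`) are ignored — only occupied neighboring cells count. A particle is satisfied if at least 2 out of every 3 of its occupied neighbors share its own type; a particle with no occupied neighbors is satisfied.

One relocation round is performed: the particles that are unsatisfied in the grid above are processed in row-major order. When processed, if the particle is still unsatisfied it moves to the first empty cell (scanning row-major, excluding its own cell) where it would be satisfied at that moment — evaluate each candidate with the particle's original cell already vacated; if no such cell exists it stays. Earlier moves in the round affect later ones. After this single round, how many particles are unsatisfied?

Initially unsatisfied (in order): (0,2), (1,0), (1,1), (1,2), (2,0), (2,1).
  (0,2) → (0,1).
  (1,0) → (0,2).
  (1,1): no empty cell satisfies it; stays.
  (1,2): no empty cell satisfies it; stays.
  (2,0): no empty cell satisfies it; stays.
  (2,1): now satisfied by earlier moves; stays.
Resulting grid:
@ @ @
. @ %
% % %
Unsatisfied now: (1,1), (1,2), (2,0).

3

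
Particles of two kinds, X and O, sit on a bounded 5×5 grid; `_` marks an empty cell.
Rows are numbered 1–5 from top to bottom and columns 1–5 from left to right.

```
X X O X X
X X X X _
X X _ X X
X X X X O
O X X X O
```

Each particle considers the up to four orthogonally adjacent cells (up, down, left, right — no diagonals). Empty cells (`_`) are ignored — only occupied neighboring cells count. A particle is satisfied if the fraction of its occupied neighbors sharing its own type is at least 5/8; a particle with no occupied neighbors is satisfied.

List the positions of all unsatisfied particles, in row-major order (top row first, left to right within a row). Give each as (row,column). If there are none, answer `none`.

Row 1: (1,1)X 2/2 satisfied · (1,2)X 2/3 satisfied · (1,3)O 0/3 not · (1,4)X 2/3 satisfied · (1,5)X 1/1 satisfied
Row 2: (2,1)X 3/3 satisfied · (2,2)X 4/4 satisfied · (2,3)X 2/3 satisfied · (2,4)X 3/3 satisfied
Row 3: (3,1)X 3/3 satisfied · (3,2)X 3/3 satisfied · (3,4)X 3/3 satisfied · (3,5)X 1/2 not
Row 4: (4,1)X 2/3 satisfied · (4,2)X 4/4 satisfied · (4,3)X 3/3 satisfied · (4,4)X 3/4 satisfied · (4,5)O 1/3 not
Row 5: (5,1)O 0/2 not · (5,2)X 2/3 satisfied · (5,3)X 3/3 satisfied · (5,4)X 2/3 satisfied · (5,5)O 1/2 not

(1,3), (3,5), (4,5), (5,1), (5,5)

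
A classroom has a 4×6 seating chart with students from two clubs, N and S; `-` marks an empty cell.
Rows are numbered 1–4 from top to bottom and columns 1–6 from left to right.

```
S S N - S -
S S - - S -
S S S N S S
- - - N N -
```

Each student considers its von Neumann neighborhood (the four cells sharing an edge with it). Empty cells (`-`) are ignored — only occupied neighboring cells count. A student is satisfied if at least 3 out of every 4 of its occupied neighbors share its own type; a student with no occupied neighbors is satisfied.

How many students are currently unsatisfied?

6

(1,1)S 2/2 satisfied
(1,2)S 2/3 not
(1,3)N 0/1 not
(1,5)S 1/1 satisfied
(2,1)S 3/3 satisfied
(2,2)S 3/3 satisfied
(2,5)S 2/2 satisfied
(3,1)S 2/2 satisfied
(3,2)S 3/3 satisfied
(3,3)S 1/2 not
(3,4)N 1/3 not
(3,5)S 2/4 not
(3,6)S 1/1 satisfied
(4,4)N 2/2 satisfied
(4,5)N 1/2 not
Unsatisfied: (1,2), (1,3), (3,3), (3,4), (3,5), (4,5) — 6 in total.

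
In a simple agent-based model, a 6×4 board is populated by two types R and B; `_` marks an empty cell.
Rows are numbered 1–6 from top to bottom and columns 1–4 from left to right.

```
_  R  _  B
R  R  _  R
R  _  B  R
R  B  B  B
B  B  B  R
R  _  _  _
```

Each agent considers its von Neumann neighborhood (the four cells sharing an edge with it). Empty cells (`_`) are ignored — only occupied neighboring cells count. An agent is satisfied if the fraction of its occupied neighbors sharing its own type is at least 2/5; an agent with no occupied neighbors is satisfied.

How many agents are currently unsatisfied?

7

(1,2)R 1/1 ok
(1,4)B 0/1 unhappy
(2,1)R 2/2 ok
(2,2)R 2/2 ok
(2,4)R 1/2 ok
(3,1)R 2/2 ok
(3,3)B 1/2 ok
(3,4)R 1/3 unhappy
(4,1)R 1/3 unhappy
(4,2)B 2/3 ok
(4,3)B 4/4 ok
(4,4)B 1/3 unhappy
(5,1)B 1/3 unhappy
(5,2)B 3/3 ok
(5,3)B 2/3 ok
(5,4)R 0/2 unhappy
(6,1)R 0/1 unhappy
Unsatisfied: (1,4), (3,4), (4,1), (4,4), (5,1), (5,4), (6,1) — 7 in total.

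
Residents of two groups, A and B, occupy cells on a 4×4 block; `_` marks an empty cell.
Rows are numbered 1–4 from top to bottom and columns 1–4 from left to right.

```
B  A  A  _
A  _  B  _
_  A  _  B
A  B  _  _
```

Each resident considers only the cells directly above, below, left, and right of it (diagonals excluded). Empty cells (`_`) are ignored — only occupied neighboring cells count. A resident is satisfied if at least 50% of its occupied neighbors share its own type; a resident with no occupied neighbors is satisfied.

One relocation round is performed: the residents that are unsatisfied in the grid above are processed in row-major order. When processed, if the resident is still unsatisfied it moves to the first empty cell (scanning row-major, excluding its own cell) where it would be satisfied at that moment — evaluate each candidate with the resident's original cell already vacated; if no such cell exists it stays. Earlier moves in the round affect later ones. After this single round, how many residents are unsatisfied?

Initially unsatisfied (in order): (1,1), (2,1), (2,3), (3,2), (4,1), (4,2).
  (1,1) → (2,4).
  (2,1): now satisfied by earlier moves; stays.
  (2,3): now satisfied by earlier moves; stays.
  (3,2) → (1,1).
  (4,1) → (1,4).
  (4,2): now satisfied by earlier moves; stays.
Resulting grid:
A A A A
A _ B B
_ _ _ B
_ B _ _
All satisfied now.

0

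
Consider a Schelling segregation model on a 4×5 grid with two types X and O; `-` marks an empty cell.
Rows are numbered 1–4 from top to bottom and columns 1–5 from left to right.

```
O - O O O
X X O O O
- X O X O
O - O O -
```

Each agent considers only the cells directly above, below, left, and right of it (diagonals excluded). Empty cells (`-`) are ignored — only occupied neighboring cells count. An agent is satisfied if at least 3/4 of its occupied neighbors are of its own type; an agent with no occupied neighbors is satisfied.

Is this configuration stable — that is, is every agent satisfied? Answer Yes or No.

No

Row 1: (1,1)O 0/1 not · (1,3)O 2/2 satisfied · (1,4)O 3/3 satisfied · (1,5)O 2/2 satisfied
Row 2: (2,1)X 1/2 not · (2,2)X 2/3 not · (2,3)O 3/4 satisfied · (2,4)O 3/4 satisfied · (2,5)O 3/3 satisfied
Row 3: (3,2)X 1/2 not · (3,3)O 2/4 not · (3,4)X 0/4 not · (3,5)O 1/2 not
Row 4: (4,1)O 0/0 satisfied · (4,3)O 2/2 satisfied · (4,4)O 1/2 not
For instance (1,1) has only 0/1 same-type neighbors, below 3/4.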